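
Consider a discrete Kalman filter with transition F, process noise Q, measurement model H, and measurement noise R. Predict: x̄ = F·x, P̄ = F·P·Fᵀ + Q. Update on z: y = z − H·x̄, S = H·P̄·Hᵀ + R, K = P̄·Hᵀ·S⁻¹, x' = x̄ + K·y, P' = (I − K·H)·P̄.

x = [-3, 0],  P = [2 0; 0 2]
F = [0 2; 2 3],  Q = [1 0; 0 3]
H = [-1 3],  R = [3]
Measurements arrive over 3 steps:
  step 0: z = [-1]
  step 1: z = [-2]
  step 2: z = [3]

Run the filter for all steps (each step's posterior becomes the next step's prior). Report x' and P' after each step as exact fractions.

step 0: x' = [153/67, 23/67], P' = [360/67 129/67; 129/67 68/67]
step 1: x' = [-7999/9735, -8752/9735], P' = [6602/3245 2471/3245; 2471/3245 1988/3245]
step 2: x' = [-385129/643243, 1406137/1929729], P' = [1312950/643243 491889/643243; 491889/643243 393212/643243]

step 0: x̄ = F·x = [0, -6]
step 0: P̄ = F·P·Fᵀ + Q = [9 12; 12 29]
step 0: y = z − H·x̄ = [17]
step 0: S = H·P̄·Hᵀ + R = [201]
step 0: K = P̄·Hᵀ·S⁻¹ = [9/67; 25/67]
step 0: x' = x̄ + K·y = [153/67, 23/67]
step 0: P' = (I − K·H)·P̄ = [360/67 129/67; 129/67 68/67]
step 1: x̄ = F·x = [46/67, 375/67]
step 1: P̄ = F·P·Fᵀ + Q = [339/67 924/67; 924/67 3801/67]
step 1: y = z − H·x̄ = [-1213/67]
step 1: S = H·P̄·Hᵀ + R = [29205/67]
step 1: K = P̄·Hᵀ·S⁻¹ = [811/9735; 3493/9735]
step 1: x' = x̄ + K·y = [-7999/9735, -8752/9735]
step 1: P' = (I − K·H)·P̄ = [6602/3245 2471/3245; 2471/3245 1988/3245]
step 2: x̄ = F·x = [-17504/9735, -42254/9735]
step 2: P̄ = F·P·Fᵀ + Q = [11197/3245 21812/3245; 21812/3245 83687/3245]
step 2: y = z − H·x̄ = [138463/9735]
step 2: S = H·P̄·Hᵀ + R = [643243/3245]
step 2: K = P̄·Hᵀ·S⁻¹ = [54239/643243; 229249/643243]
step 2: x' = x̄ + K·y = [-385129/643243, 1406137/1929729]
step 2: P' = (I − K·H)·P̄ = [1312950/643243 491889/643243; 491889/643243 393212/643243]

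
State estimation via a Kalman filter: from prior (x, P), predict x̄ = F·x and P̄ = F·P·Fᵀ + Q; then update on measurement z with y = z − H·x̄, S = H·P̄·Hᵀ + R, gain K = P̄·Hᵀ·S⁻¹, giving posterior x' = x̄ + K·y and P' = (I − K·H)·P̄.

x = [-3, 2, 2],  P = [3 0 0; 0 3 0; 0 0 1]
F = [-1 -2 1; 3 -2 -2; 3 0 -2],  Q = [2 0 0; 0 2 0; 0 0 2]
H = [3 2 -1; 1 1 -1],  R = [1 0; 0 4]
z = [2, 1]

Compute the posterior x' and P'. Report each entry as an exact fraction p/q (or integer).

x' = [10007/2771, -23311/2771, -21435/2771]
P' = [9220/2771 -22232/2771 -16968/2771; -22232/2771 59497/2771 50449/2771; -16968/2771 50449/2771 48513/2771]

x̄ = F·x = [1, -17, -13]
P̄ = F·P·Fᵀ + Q = [18 1 -11; 1 45 31; -11 31 33]
y = z − H·x̄ = [20, 4]
S = H·P̄·Hᵀ + R = [330 133; 133 62]
K = P̄·Hᵀ·S⁻¹ = [164/2771 989/2771; 1849/2771 -3296/2771; 1481/2771 -3758/2771]
x' = x̄ + K·y = [10007/2771, -23311/2771, -21435/2771]
P' = (I − K·H)·P̄ = [9220/2771 -22232/2771 -16968/2771; -22232/2771 59497/2771 50449/2771; -16968/2771 50449/2771 48513/2771]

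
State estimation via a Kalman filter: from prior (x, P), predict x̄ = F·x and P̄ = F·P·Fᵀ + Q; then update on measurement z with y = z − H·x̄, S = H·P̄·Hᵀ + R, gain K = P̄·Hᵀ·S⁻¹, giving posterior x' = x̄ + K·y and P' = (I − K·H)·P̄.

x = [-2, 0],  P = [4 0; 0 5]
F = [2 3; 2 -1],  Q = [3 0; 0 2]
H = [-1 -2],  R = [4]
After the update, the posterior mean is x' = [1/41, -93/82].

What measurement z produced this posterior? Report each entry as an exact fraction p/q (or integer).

x̄ = F·x = [-4, -4]
P̄ = F·P·Fᵀ + Q = [64 1; 1 23]
S = H·P̄·Hᵀ + R = [164]
K = P̄·Hᵀ·S⁻¹ = [-33/82; -47/164]
x' − x̄ = [165/41, 235/82] = K·y
y = (KᵀK)⁻¹·Kᵀ·(x' − x̄) = [-10]
z = y + H·x̄ = [-10] + [12] = [2]

z = [2]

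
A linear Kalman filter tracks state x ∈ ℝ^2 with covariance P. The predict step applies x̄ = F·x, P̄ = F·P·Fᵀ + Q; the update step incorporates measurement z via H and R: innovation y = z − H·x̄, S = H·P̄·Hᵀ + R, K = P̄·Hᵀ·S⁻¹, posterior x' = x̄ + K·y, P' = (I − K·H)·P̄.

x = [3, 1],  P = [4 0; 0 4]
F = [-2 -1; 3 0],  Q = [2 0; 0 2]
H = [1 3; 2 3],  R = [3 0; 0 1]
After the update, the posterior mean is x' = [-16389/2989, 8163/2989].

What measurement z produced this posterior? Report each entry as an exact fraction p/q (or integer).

x̄ = F·x = [-7, 9]
P̄ = F·P·Fᵀ + Q = [22 -24; -24 38]
S = H·P̄·Hᵀ + R = [223 170; 170 143]
K = P̄·Hᵀ·S⁻¹ = [-2390/2989 2256/2989; 1650/2989 -582/2989]
x' − x̄ = [4534/2989, -18738/2989] = K·y
y = (KᵀK)⁻¹·Kᵀ·(x' − x̄) = [-17, -16]
z = y + H·x̄ = [-17, -16] + [20, 13] = [3, -3]

z = [3, -3]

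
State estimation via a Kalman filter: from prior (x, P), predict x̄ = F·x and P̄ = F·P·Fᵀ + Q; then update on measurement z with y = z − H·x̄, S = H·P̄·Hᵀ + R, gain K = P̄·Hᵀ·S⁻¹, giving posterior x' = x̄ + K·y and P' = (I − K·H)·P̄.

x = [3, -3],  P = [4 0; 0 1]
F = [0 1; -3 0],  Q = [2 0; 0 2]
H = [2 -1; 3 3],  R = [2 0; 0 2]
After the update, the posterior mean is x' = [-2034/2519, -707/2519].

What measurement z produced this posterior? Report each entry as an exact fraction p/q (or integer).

z = [-1, -3]

x̄ = F·x = [-3, -9]
P̄ = F·P·Fᵀ + Q = [3 0; 0 38]
S = H·P̄·Hᵀ + R = [52 -96; -96 371]
K = P̄·Hᵀ·S⁻¹ = [1545/5038 261/2519; -1577/5038 570/2519]
x' − x̄ = [5523/2519, 21964/2519] = K·y
y = (KᵀK)⁻¹·Kᵀ·(x' − x̄) = [-4, 33]
z = y + H·x̄ = [-4, 33] + [3, -36] = [-1, -3]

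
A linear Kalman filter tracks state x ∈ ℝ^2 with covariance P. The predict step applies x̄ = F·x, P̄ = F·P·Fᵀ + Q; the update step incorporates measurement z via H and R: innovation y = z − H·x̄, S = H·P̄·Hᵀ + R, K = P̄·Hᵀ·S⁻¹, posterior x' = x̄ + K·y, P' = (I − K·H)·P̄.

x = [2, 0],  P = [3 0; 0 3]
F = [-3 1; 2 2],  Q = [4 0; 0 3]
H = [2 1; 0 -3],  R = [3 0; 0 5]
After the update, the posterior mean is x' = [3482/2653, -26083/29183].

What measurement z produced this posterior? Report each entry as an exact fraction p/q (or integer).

z = [2, 3]

x̄ = F·x = [-6, 4]
P̄ = F·P·Fᵀ + Q = [34 -12; -12 27]
S = H·P̄·Hᵀ + R = [118 -9; -9 248]
K = P̄·Hᵀ·S⁻¹ = [1292/2653 432/2653; 15/29183 -9531/29183]
x' − x̄ = [19400/2653, -142815/29183] = K·y
y = (KᵀK)⁻¹·Kᵀ·(x' − x̄) = [10, 15]
z = y + H·x̄ = [10, 15] + [-8, -12] = [2, 3]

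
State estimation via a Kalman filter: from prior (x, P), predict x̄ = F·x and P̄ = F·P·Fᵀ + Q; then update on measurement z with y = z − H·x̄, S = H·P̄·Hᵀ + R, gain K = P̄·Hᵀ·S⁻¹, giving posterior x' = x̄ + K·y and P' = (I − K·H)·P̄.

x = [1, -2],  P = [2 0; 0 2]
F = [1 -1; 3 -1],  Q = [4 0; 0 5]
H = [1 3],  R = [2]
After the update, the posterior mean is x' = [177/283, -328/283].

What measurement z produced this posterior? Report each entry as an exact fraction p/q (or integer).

x̄ = F·x = [3, 5]
P̄ = F·P·Fᵀ + Q = [8 8; 8 25]
S = H·P̄·Hᵀ + R = [283]
K = P̄·Hᵀ·S⁻¹ = [32/283; 83/283]
x' − x̄ = [-672/283, -1743/283] = K·y
y = (KᵀK)⁻¹·Kᵀ·(x' − x̄) = [-21]
z = y + H·x̄ = [-21] + [18] = [-3]

z = [-3]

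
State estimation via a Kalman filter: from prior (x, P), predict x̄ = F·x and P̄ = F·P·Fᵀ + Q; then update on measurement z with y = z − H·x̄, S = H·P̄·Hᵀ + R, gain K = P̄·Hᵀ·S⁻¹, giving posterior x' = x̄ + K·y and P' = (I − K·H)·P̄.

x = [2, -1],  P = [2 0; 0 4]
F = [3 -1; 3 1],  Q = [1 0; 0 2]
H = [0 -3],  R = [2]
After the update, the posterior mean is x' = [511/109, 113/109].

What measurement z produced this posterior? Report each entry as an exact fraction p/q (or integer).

z = [-3]

x̄ = F·x = [7, 5]
P̄ = F·P·Fᵀ + Q = [23 14; 14 24]
S = H·P̄·Hᵀ + R = [218]
K = P̄·Hᵀ·S⁻¹ = [-21/109; -36/109]
x' − x̄ = [-252/109, -432/109] = K·y
y = (KᵀK)⁻¹·Kᵀ·(x' − x̄) = [12]
z = y + H·x̄ = [12] + [-15] = [-3]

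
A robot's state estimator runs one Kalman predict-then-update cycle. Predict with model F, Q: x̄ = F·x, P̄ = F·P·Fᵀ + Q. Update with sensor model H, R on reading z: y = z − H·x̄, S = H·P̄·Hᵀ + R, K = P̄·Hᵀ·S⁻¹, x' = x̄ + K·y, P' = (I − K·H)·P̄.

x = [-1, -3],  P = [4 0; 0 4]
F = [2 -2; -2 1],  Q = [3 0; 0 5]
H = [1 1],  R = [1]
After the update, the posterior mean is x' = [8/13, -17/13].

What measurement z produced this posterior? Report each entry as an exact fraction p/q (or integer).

z = [-1]

x̄ = F·x = [4, -1]
P̄ = F·P·Fᵀ + Q = [35 -24; -24 25]
S = H·P̄·Hᵀ + R = [13]
K = P̄·Hᵀ·S⁻¹ = [11/13; 1/13]
x' − x̄ = [-44/13, -4/13] = K·y
y = (KᵀK)⁻¹·Kᵀ·(x' − x̄) = [-4]
z = y + H·x̄ = [-4] + [3] = [-1]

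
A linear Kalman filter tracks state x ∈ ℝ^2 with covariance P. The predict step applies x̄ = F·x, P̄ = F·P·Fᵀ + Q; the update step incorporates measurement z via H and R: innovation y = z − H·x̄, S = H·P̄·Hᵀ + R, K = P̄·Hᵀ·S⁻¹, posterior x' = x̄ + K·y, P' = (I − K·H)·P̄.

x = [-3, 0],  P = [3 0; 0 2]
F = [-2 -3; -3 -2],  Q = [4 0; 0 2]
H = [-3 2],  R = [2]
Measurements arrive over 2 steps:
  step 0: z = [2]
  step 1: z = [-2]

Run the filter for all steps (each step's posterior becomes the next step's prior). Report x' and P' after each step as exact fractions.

step 0: x' = [41/8, 26/3], P' = [125/8 23; 23 103/3]
step 1: x' = [18423/10852, 34653/21704], P' = [96745/5426 281151/10852; 281151/10852 827029/21704]

step 0: x̄ = F·x = [6, 9]
step 0: P̄ = F·P·Fᵀ + Q = [34 30; 30 37]
step 0: y = z − H·x̄ = [2]
step 0: S = H·P̄·Hᵀ + R = [96]
step 0: K = P̄·Hᵀ·S⁻¹ = [-7/16; -1/6]
step 0: x' = x̄ + K·y = [41/8, 26/3]
step 0: P' = (I − K·H)·P̄ = [125/8 23; 23 103/3]
step 1: x̄ = F·x = [-145/4, -785/24]
step 1: P̄ = F·P·Fᵀ + Q = [1303/2 2395/4; 2395/4 13343/24]
step 1: y = z − H·x̄ = [-136/3]
step 1: S = H·P̄·Hᵀ + R = [2713/3]
step 1: K = P̄·Hᵀ·S⁻¹ = [-2271/2713; -2053/2713]
step 1: x' = x̄ + K·y = [18423/10852, 34653/21704]
step 1: P' = (I − K·H)·P̄ = [96745/5426 281151/10852; 281151/10852 827029/21704]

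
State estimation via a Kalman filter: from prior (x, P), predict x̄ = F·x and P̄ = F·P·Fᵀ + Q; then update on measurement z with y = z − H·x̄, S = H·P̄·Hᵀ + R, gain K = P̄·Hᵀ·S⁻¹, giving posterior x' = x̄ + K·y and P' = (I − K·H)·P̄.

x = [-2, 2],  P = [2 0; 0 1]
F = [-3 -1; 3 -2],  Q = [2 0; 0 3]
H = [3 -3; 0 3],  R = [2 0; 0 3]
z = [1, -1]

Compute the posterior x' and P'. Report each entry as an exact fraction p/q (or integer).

x̄ = F·x = [4, -10]
P̄ = F·P·Fᵀ + Q = [21 -16; -16 25]
y = z − H·x̄ = [-41, 29]
S = H·P̄·Hᵀ + R = [704 -369; -369 228]
K = P̄·Hᵀ·S⁻¹ = [2532/8117 2389/8117; -123/8117 2471/8117]
x' = x̄ + K·y = [-2063/8117, -4468/8117]
P' = (I − K·H)·P̄ = [4077/8117 2389/8117; 2389/8117 2471/8117]

x' = [-2063/8117, -4468/8117]
P' = [4077/8117 2389/8117; 2389/8117 2471/8117]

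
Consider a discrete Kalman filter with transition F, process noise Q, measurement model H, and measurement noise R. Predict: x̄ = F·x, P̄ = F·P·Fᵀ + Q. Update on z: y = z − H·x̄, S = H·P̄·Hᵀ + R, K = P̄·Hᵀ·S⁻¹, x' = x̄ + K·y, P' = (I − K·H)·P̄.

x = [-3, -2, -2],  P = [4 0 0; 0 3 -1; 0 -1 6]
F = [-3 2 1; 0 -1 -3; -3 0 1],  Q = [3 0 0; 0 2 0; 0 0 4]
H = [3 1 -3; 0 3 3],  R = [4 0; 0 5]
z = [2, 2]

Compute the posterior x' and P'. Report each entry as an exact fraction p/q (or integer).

x̄ = F·x = [3, 8, 7]
P̄ = F·P·Fᵀ + Q = [53 -17 40; -17 53 -17; 40 -17 46]
y = z − H·x̄ = [6, -43]
S = H·P̄·Hᵀ + R = [228 54; 54 590]
K = P̄·Hᵀ·S⁻¹ = [4627/65802 1212/10967; 12719/65802 3627/21934; -6337/32901 3621/21934]
x' = x̄ + K·y = [-14588/10967, 44949/21934, -27513/21934]
P' = (I − K·H)·P̄ = [1441972/32901 -2149241/65802 2161361/65802; -2149241/65802 1638251/65802 -810058/32901; 2161361/65802 -810058/32901 1638221/65802]

x' = [-14588/10967, 44949/21934, -27513/21934]
P' = [1441972/32901 -2149241/65802 2161361/65802; -2149241/65802 1638251/65802 -810058/32901; 2161361/65802 -810058/32901 1638221/65802]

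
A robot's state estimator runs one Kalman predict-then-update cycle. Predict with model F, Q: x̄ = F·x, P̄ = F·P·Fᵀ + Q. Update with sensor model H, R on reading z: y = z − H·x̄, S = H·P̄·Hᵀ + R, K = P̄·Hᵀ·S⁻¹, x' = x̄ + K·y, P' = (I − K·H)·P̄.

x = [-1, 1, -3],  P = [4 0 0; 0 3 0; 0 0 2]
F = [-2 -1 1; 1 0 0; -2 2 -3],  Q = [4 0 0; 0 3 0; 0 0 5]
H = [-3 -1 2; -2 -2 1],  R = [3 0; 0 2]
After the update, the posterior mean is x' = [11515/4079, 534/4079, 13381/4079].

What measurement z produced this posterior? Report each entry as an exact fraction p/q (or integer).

z = [-2, -3]

x̄ = F·x = [-2, -1, 13]
P̄ = F·P·Fᵀ + Q = [25 -8 4; -8 7 -8; 4 -8 51]
S = H·P̄·Hᵀ + R = [375 214; 214 133]
K = P̄·Hᵀ·S⁻¹ = [-1427/4079 1376/4079; 1417/4079 -2464/4079; 408/4079 1153/4079]
x' − x̄ = [19673/4079, 4613/4079, -39646/4079] = K·y
y = (KᵀK)⁻¹·Kᵀ·(x' − x̄) = [-35, -22]
z = y + H·x̄ = [-35, -22] + [33, 19] = [-2, -3]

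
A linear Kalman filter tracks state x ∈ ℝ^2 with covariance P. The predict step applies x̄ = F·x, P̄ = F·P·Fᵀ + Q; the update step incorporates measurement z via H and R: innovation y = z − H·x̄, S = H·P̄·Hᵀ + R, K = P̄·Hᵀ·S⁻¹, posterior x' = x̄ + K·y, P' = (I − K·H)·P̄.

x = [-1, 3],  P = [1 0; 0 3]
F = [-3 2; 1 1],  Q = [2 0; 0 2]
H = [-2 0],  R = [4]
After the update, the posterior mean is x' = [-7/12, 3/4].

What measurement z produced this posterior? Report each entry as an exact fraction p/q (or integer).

z = [2]

x̄ = F·x = [9, 2]
P̄ = F·P·Fᵀ + Q = [23 3; 3 6]
S = H·P̄·Hᵀ + R = [96]
K = P̄·Hᵀ·S⁻¹ = [-23/48; -1/16]
x' − x̄ = [-115/12, -5/4] = K·y
y = (KᵀK)⁻¹·Kᵀ·(x' − x̄) = [20]
z = y + H·x̄ = [20] + [-18] = [2]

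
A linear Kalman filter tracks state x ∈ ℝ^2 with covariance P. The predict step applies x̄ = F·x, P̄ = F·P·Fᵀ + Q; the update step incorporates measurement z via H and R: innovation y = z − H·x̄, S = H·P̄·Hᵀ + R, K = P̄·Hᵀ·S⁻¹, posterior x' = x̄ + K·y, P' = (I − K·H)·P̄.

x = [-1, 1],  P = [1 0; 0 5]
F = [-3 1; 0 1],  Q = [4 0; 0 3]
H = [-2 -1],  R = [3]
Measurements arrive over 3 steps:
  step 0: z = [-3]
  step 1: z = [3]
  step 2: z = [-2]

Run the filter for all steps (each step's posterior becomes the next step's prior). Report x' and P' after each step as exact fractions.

step 0: x' = [166/103, -5/103], P' = [173/103 -223/103; -223/103 500/103]
step 1: x' = [-21400/10511, 10214/10511], P' = [28055/21022 -29761/21022; -29761/21022 68963/21022]
step 2: x' = [4985798/3164527, -2814422/3164527], P' = [4229642/3164527 -4479874/3164527; -4479874/3164527 10305311/3164527]

step 0: x̄ = F·x = [4, 1]
step 0: P̄ = F·P·Fᵀ + Q = [18 5; 5 8]
step 0: y = z − H·x̄ = [6]
step 0: S = H·P̄·Hᵀ + R = [103]
step 0: K = P̄·Hᵀ·S⁻¹ = [-41/103; -18/103]
step 0: x' = x̄ + K·y = [166/103, -5/103]
step 0: P' = (I − K·H)·P̄ = [173/103 -223/103; -223/103 500/103]
step 1: x̄ = F·x = [-503/103, -5/103]
step 1: P̄ = F·P·Fᵀ + Q = [3807/103 1169/103; 1169/103 809/103]
step 1: y = z − H·x̄ = [-702/103]
step 1: S = H·P̄·Hᵀ + R = [21022/103]
step 1: K = P̄·Hᵀ·S⁻¹ = [-8783/21022; -3147/21022]
step 1: x' = x̄ + K·y = [-21400/10511, 10214/10511]
step 1: P' = (I − K·H)·P̄ = [28055/21022 -29761/21022; -29761/21022 68963/21022]
step 2: x̄ = F·x = [74414/10511, 10214/10511]
step 2: P̄ = F·P·Fᵀ + Q = [292056/10511 79123/10511; 79123/10511 132029/21022]
step 2: y = z − H·x̄ = [138020/10511]
step 2: S = H·P̄·Hᵀ + R = [3164527/21022]
step 2: K = P̄·Hᵀ·S⁻¹ = [-1326470/3164527; -448521/3164527]
step 2: x' = x̄ + K·y = [4985798/3164527, -2814422/3164527]
step 2: P' = (I − K·H)·P̄ = [4229642/3164527 -4479874/3164527; -4479874/3164527 10305311/3164527]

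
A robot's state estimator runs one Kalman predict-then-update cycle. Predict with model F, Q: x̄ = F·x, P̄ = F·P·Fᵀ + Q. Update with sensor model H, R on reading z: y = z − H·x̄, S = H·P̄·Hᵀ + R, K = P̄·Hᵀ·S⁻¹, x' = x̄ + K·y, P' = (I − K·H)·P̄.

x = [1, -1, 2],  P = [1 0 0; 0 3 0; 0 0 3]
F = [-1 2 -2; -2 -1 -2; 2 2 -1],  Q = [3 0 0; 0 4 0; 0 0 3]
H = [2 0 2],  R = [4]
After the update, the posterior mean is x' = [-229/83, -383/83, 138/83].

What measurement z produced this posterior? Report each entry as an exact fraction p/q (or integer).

x̄ = F·x = [-7, -5, -2]
P̄ = F·P·Fᵀ + Q = [28 8 16; 8 23 -4; 16 -4 22]
S = H·P̄·Hᵀ + R = [332]
K = P̄·Hᵀ·S⁻¹ = [22/83; 2/83; 19/83]
x' − x̄ = [352/83, 32/83, 304/83] = K·y
y = (KᵀK)⁻¹·Kᵀ·(x' − x̄) = [16]
z = y + H·x̄ = [16] + [-18] = [-2]

z = [-2]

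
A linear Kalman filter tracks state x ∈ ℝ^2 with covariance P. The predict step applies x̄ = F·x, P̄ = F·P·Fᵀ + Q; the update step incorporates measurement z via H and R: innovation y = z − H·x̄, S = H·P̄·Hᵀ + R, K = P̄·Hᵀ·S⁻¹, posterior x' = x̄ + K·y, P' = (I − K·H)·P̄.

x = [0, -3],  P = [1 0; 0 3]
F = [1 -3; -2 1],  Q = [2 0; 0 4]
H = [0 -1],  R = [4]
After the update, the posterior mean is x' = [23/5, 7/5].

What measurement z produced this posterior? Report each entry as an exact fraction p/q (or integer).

x̄ = F·x = [9, -3]
P̄ = F·P·Fᵀ + Q = [30 -11; -11 11]
S = H·P̄·Hᵀ + R = [15]
K = P̄·Hᵀ·S⁻¹ = [11/15; -11/15]
x' − x̄ = [-22/5, 22/5] = K·y
y = (KᵀK)⁻¹·Kᵀ·(x' − x̄) = [-6]
z = y + H·x̄ = [-6] + [3] = [-3]

z = [-3]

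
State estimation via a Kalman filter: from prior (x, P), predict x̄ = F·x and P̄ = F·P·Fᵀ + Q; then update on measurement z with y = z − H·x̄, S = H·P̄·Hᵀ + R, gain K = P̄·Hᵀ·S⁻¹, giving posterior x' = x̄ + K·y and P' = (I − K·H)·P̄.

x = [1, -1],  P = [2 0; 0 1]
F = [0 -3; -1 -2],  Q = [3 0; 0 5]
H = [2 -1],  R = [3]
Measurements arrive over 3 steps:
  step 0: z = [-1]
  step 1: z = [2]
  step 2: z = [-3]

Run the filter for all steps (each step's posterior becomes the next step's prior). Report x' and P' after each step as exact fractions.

step 0: x' = [3/19, 16/19], P' = [66/19 105/19; 105/19 417/38]
step 1: x' = [4557/2942, 3527/2942], P' = [10362/1471 34545/2942; 34545/2942 63939/2942]
step 2: x' = [-5607333/1652456, -120249/31778], P' = [12642261/1652456 407631/31778; 407631/31778 376179/15889]

step 0: x̄ = F·x = [3, 1]
step 0: P̄ = F·P·Fᵀ + Q = [12 6; 6 11]
step 0: y = z − H·x̄ = [-6]
step 0: S = H·P̄·Hᵀ + R = [38]
step 0: K = P̄·Hᵀ·S⁻¹ = [9/19; 1/38]
step 0: x' = x̄ + K·y = [3/19, 16/19]
step 0: P' = (I − K·H)·P̄ = [66/19 105/19; 105/19 417/38]
step 1: x̄ = F·x = [-48/19, -35/19]
step 1: P̄ = F·P·Fᵀ + Q = [3867/38 1566/19; 1566/19 1415/19]
step 1: y = z − H·x̄ = [99/19]
step 1: S = H·P̄·Hᵀ + R = [2942/19]
step 1: K = P̄·Hᵀ·S⁻¹ = [2301/2942; 1717/2942]
step 1: x' = x̄ + K·y = [4557/2942, 3527/2942]
step 1: P' = (I − K·H)·P̄ = [10362/1471 34545/2942; 34545/2942 63939/2942]
step 2: x̄ = F·x = [-10581/2942, -11611/2942]
step 2: P̄ = F·P·Fᵀ + Q = [584277/2942 487269/2942; 487269/2942 214685/1471]
step 2: y = z − H·x̄ = [725/2942]
step 2: S = H·P̄·Hᵀ + R = [413114/1471]
step 2: K = P̄·Hᵀ·S⁻¹ = [681285/826228; 10484/15889]
step 2: x' = x̄ + K·y = [-5607333/1652456, -120249/31778]
step 2: P' = (I − K·H)·P̄ = [12642261/1652456 407631/31778; 407631/31778 376179/15889]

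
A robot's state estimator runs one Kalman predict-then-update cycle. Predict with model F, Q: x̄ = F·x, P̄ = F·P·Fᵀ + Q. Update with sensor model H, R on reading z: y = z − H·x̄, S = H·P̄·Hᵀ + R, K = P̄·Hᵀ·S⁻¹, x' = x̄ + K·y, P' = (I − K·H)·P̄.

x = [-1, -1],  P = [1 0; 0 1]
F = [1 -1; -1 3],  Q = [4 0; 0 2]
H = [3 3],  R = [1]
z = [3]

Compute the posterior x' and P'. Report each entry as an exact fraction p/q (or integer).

x' = [54/91, 34/91]
P' = [510/91 -508/91; -508/91 516/91]

x̄ = F·x = [0, -2]
P̄ = F·P·Fᵀ + Q = [6 -4; -4 12]
y = z − H·x̄ = [9]
S = H·P̄·Hᵀ + R = [91]
K = P̄·Hᵀ·S⁻¹ = [6/91; 24/91]
x' = x̄ + K·y = [54/91, 34/91]
P' = (I − K·H)·P̄ = [510/91 -508/91; -508/91 516/91]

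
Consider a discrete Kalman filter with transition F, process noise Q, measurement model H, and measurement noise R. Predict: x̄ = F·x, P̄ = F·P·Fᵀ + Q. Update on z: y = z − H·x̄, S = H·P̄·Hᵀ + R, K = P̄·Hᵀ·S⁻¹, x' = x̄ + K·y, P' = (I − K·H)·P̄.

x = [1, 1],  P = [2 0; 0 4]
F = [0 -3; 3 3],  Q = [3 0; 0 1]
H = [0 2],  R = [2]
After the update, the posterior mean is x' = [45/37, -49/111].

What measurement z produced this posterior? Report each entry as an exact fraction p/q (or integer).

z = [-1]

x̄ = F·x = [-3, 6]
P̄ = F·P·Fᵀ + Q = [39 -36; -36 55]
S = H·P̄·Hᵀ + R = [222]
K = P̄·Hᵀ·S⁻¹ = [-12/37; 55/111]
x' − x̄ = [156/37, -715/111] = K·y
y = (KᵀK)⁻¹·Kᵀ·(x' − x̄) = [-13]
z = y + H·x̄ = [-13] + [12] = [-1]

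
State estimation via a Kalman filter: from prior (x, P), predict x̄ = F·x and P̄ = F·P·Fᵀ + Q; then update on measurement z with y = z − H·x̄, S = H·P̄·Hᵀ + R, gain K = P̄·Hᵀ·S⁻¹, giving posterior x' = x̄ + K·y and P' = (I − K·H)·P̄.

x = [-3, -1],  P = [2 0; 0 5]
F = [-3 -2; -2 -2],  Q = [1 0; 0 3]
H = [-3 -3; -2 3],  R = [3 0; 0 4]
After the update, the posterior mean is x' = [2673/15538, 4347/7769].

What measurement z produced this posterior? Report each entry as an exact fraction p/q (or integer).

z = [-2, 2]

x̄ = F·x = [11, 8]
P̄ = F·P·Fᵀ + Q = [39 32; 32 31]
S = H·P̄·Hᵀ + R = [1209 -141; -141 55]
K = P̄·Hᵀ·S⁻¹ = [-3059/15538 -2757/15538; -1051/7769 1402/7769]
x' − x̄ = [-168245/15538, -57805/7769] = K·y
y = (KᵀK)⁻¹·Kᵀ·(x' − x̄) = [55, 0]
z = y + H·x̄ = [55, 0] + [-57, 2] = [-2, 2]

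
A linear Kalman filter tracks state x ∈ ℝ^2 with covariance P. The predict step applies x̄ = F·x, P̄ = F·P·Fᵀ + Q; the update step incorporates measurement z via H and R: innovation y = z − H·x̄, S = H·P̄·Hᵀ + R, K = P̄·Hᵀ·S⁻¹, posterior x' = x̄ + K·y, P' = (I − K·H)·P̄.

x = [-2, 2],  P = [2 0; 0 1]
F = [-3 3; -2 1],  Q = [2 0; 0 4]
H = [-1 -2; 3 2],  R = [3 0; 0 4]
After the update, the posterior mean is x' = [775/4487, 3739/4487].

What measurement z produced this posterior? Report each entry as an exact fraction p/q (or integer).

x̄ = F·x = [12, 6]
P̄ = F·P·Fᵀ + Q = [29 15; 15 13]
S = H·P̄·Hᵀ + R = [144 -259; -259 497]
K = P̄·Hᵀ·S⁻¹ = [140/641 1567/4487; -284/641 -395/4487]
x' − x̄ = [-53069/4487, -23183/4487] = K·y
y = (KᵀK)⁻¹·Kᵀ·(x' − x̄) = [21, -47]
z = y + H·x̄ = [21, -47] + [-24, 48] = [-3, 1]

z = [-3, 1]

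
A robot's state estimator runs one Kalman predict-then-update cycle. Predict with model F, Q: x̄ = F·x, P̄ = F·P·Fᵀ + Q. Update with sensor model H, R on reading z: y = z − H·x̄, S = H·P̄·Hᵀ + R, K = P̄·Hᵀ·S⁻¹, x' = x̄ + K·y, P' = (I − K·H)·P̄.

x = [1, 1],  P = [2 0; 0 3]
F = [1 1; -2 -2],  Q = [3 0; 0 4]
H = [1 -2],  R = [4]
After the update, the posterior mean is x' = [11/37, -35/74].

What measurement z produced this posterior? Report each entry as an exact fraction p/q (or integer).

z = [1]

x̄ = F·x = [2, -4]
P̄ = F·P·Fᵀ + Q = [8 -10; -10 24]
S = H·P̄·Hᵀ + R = [148]
K = P̄·Hᵀ·S⁻¹ = [7/37; -29/74]
x' − x̄ = [-63/37, 261/74] = K·y
y = (KᵀK)⁻¹·Kᵀ·(x' − x̄) = [-9]
z = y + H·x̄ = [-9] + [10] = [1]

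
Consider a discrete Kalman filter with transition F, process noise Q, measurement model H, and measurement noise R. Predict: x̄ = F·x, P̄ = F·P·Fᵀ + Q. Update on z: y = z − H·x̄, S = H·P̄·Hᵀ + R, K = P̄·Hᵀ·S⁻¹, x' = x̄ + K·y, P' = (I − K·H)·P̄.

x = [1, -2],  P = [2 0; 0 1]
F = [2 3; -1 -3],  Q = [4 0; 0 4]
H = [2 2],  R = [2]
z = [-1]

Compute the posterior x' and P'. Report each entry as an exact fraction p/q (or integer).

x̄ = F·x = [-4, 5]
P̄ = F·P·Fᵀ + Q = [21 -13; -13 15]
y = z − H·x̄ = [-3]
S = H·P̄·Hᵀ + R = [42]
K = P̄·Hᵀ·S⁻¹ = [8/21; 2/21]
x' = x̄ + K·y = [-36/7, 33/7]
P' = (I − K·H)·P̄ = [313/21 -305/21; -305/21 307/21]

x' = [-36/7, 33/7]
P' = [313/21 -305/21; -305/21 307/21]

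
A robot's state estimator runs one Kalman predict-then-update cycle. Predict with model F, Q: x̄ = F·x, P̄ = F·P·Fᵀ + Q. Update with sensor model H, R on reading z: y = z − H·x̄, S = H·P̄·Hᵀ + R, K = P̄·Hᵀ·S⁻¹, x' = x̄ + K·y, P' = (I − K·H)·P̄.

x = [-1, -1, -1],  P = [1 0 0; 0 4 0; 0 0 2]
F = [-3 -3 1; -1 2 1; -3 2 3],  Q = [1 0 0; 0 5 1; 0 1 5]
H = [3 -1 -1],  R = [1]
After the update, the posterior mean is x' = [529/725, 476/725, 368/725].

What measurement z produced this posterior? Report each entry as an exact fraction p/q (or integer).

x̄ = F·x = [5, -2, -2]
P̄ = F·P·Fᵀ + Q = [48 -19 -9; -19 24 26; -9 26 48]
S = H·P̄·Hᵀ + R = [725]
K = P̄·Hᵀ·S⁻¹ = [172/725; -107/725; -101/725]
x' − x̄ = [-3096/725, 1926/725, 1818/725] = K·y
y = (KᵀK)⁻¹·Kᵀ·(x' − x̄) = [-18]
z = y + H·x̄ = [-18] + [19] = [1]

z = [1]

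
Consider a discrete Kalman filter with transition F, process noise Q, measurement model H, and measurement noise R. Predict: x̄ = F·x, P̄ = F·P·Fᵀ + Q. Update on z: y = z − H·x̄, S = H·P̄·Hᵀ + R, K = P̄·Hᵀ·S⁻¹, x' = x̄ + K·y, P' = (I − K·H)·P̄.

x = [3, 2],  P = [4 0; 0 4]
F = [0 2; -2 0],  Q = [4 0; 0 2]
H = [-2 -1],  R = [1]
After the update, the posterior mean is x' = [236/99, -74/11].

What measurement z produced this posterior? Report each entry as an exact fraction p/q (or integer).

z = [2]

x̄ = F·x = [4, -6]
P̄ = F·P·Fᵀ + Q = [20 0; 0 18]
S = H·P̄·Hᵀ + R = [99]
K = P̄·Hᵀ·S⁻¹ = [-40/99; -2/11]
x' − x̄ = [-160/99, -8/11] = K·y
y = (KᵀK)⁻¹·Kᵀ·(x' − x̄) = [4]
z = y + H·x̄ = [4] + [-2] = [2]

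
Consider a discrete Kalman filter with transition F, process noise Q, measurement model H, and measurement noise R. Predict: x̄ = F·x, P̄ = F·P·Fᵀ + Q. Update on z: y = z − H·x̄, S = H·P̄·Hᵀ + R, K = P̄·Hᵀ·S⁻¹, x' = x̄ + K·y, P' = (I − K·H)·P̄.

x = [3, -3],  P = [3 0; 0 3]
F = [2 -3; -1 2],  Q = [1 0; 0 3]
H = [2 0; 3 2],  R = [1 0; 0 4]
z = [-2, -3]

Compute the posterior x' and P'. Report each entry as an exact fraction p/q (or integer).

x' = [-721/773, 33/773]
P' = [184/773 -240/773; -240/773 918/773]

x̄ = F·x = [15, -9]
P̄ = F·P·Fᵀ + Q = [40 -24; -24 18]
y = z − H·x̄ = [-32, -30]
S = H·P̄·Hᵀ + R = [161 144; 144 148]
K = P̄·Hᵀ·S⁻¹ = [368/773 18/773; -480/773 279/773]
x' = x̄ + K·y = [-721/773, 33/773]
P' = (I − K·H)·P̄ = [184/773 -240/773; -240/773 918/773]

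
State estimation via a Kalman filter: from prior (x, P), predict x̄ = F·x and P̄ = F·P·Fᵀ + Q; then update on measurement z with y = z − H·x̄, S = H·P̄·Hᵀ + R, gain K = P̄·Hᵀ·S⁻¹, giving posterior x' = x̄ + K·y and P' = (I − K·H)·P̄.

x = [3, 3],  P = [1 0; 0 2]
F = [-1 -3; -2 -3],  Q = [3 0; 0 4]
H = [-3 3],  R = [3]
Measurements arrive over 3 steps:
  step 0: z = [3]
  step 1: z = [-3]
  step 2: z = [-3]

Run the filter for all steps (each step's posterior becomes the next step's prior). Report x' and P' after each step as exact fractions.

step 0: x' = [-324/25, -303/25], P' = [538/25 536/25; 536/25 542/25]
step 1: x' = [19995/2164, 4545/541], P' = [238993/2164 60266/541; 60266/541 60962/541]
step 2: x' = [-2710539/764587, -3492957/764587], P' = [106987435/764587 107943128/764587; 107943128/764587 109152962/764587]

step 0: x̄ = F·x = [-12, -15]
step 0: P̄ = F·P·Fᵀ + Q = [22 20; 20 26]
step 0: y = z − H·x̄ = [12]
step 0: S = H·P̄·Hᵀ + R = [75]
step 0: K = P̄·Hᵀ·S⁻¹ = [-2/25; 6/25]
step 0: x' = x̄ + K·y = [-324/25, -303/25]
step 0: P' = (I − K·H)·P̄ = [538/25 536/25; 536/25 542/25]
step 1: x̄ = F·x = [1233/25, 1557/25]
step 1: P̄ = F·P·Fᵀ + Q = [8707/25 10778/25; 10778/25 13562/25]
step 1: y = z − H·x̄ = [-1047/25]
step 1: S = H·P̄·Hᵀ + R = [6492/25]
step 1: K = P̄·Hᵀ·S⁻¹ = [2071/2164; 696/541]
step 1: x' = x̄ + K·y = [19995/2164, 4545/541]
step 1: P' = (I − K·H)·P̄ = [238993/2164 60266/541; 60266/541 60962/541]
step 2: x̄ = F·x = [-74535/2164, -47265/1082]
step 2: P̄ = F·P·Fᵀ + Q = [3886501/2164 2421097/1082; 2421097/1082 1513007/541]
step 2: y = z − H·x̄ = [53493/2164]
step 2: S = H·P̄·Hᵀ + R = [2293761/2164]
step 2: K = P̄·Hᵀ·S⁻¹ = [955693/764587; 1209834/764587]
step 2: x' = x̄ + K·y = [-2710539/764587, -3492957/764587]
step 2: P' = (I − K·H)·P̄ = [106987435/764587 107943128/764587; 107943128/764587 109152962/764587]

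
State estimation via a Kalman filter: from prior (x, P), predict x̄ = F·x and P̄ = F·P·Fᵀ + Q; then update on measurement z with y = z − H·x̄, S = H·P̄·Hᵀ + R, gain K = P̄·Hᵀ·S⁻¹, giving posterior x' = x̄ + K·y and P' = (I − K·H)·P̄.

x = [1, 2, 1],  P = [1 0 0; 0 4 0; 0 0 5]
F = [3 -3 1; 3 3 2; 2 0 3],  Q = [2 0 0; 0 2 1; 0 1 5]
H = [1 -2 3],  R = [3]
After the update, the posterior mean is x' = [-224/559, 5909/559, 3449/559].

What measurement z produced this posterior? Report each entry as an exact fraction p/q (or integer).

z = [-3]

x̄ = F·x = [-2, 11, 5]
P̄ = F·P·Fᵀ + Q = [52 -17 21; -17 67 37; 21 37 54]
S = H·P̄·Hᵀ + R = [559]
K = P̄·Hᵀ·S⁻¹ = [149/559; -40/559; 109/559]
x' − x̄ = [894/559, -240/559, 654/559] = K·y
y = (KᵀK)⁻¹·Kᵀ·(x' − x̄) = [6]
z = y + H·x̄ = [6] + [-9] = [-3]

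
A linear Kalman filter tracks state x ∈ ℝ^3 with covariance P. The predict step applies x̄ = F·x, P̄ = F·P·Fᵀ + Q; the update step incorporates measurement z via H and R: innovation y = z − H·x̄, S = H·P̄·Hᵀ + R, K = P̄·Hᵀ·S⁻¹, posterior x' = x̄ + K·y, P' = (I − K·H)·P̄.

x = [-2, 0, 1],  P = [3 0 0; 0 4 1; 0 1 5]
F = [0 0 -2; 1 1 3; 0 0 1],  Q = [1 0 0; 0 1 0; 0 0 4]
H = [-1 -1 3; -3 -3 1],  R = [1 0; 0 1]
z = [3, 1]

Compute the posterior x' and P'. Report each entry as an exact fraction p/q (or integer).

x' = [-16728/7091, 16673/7091, 7097/7091]
P' = [60405/7091 -61370/7091 -1184/7091; -61370/7091 63431/7091 1838/7091; -1184/7091 1838/7091 1089/7091]

x̄ = F·x = [-2, 1, 1]
P̄ = F·P·Fᵀ + Q = [21 -32 -10; -32 59 16; -10 16 9]
y = z − H·x̄ = [-1, -3]
S = H·P̄·Hᵀ + R = [62 15; 15 118]
K = P̄·Hᵀ·S⁻¹ = [-2587/7091 1711/7091; 3453/7091 -4345/7091; 2613/7091 -873/7091]
x' = x̄ + K·y = [-16728/7091, 16673/7091, 7097/7091]
P' = (I − K·H)·P̄ = [60405/7091 -61370/7091 -1184/7091; -61370/7091 63431/7091 1838/7091; -1184/7091 1838/7091 1089/7091]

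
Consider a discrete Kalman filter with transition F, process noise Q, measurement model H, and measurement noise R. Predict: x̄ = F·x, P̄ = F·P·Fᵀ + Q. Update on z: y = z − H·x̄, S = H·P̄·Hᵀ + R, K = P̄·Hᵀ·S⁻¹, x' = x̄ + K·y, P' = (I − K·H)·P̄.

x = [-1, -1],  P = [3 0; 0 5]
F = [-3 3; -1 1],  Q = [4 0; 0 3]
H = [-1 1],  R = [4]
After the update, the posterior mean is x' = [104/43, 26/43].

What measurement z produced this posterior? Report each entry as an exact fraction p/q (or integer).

x̄ = F·x = [0, 0]
P̄ = F·P·Fᵀ + Q = [76 24; 24 11]
S = H·P̄·Hᵀ + R = [43]
K = P̄·Hᵀ·S⁻¹ = [-52/43; -13/43]
x' − x̄ = [104/43, 26/43] = K·y
y = (KᵀK)⁻¹·Kᵀ·(x' − x̄) = [-2]
z = y + H·x̄ = [-2] + [0] = [-2]

z = [-2]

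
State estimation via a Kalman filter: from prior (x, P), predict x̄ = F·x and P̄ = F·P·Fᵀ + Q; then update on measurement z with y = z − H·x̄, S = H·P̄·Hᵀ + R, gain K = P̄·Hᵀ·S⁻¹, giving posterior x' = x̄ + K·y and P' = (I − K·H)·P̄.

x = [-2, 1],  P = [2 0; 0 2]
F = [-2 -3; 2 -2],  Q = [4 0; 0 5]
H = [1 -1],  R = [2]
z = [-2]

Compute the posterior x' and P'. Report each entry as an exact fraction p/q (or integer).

x' = [-21/5, -13/5]
P' = [674/45 622/45; 622/45 656/45]

x̄ = F·x = [1, -6]
P̄ = F·P·Fᵀ + Q = [30 4; 4 21]
y = z − H·x̄ = [-9]
S = H·P̄·Hᵀ + R = [45]
K = P̄·Hᵀ·S⁻¹ = [26/45; -17/45]
x' = x̄ + K·y = [-21/5, -13/5]
P' = (I − K·H)·P̄ = [674/45 622/45; 622/45 656/45]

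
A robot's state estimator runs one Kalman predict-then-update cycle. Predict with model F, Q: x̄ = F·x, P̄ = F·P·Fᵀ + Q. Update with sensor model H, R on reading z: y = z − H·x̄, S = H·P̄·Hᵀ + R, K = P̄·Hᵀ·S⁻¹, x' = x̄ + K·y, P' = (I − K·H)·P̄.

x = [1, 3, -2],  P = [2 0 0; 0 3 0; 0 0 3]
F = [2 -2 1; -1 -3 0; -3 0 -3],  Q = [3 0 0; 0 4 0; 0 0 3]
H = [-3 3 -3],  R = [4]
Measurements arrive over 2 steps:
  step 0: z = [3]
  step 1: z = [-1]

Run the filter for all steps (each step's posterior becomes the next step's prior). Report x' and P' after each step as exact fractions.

step 0: x̄ = F·x = [-6, -10, 3]
step 0: P̄ = F·P·Fᵀ + Q = [26 14 -21; 14 33 6; -21 6 48]
step 0: y = z − H·x̄ = [24]
step 0: S = H·P̄·Hᵀ + R = [229]
step 0: K = P̄·Hᵀ·S⁻¹ = [27/229; 39/229; -63/229]
step 0: x' = x̄ + K·y = [-726/229, -1354/229, -825/229]
step 0: P' = (I − K·H)·P̄ = [5225/229 2153/229 -3108/229; 2153/229 6036/229 3831/229; -3108/229 3831/229 7023/229]
step 1: x̄ = F·x = [431/229, 4788/229, 4653/229]
step 1: P̄ = F·P·Fᵀ + Q = [7774/229 8769/229 11457/229; 8769/229 73383/229 60207/229; 11457/229 60207/229 54975/229]
step 1: y = z − H·x̄ = [659/229]
step 1: S = H·P̄·Hᵀ + R = [190762/229]
step 1: K = P̄·Hᵀ·S⁻¹ = [-15693/95381; 1017/14674; -18675/190762]
step 1: x' = x̄ + K·y = [134356/95381, 309735/14674, 3822309/190762]
step 1: P' = (I − K·H)·P̄ = [1087124/95381 350646/7337 3492198/95381; 350646/7337 4643565/14674 3940917/14674; 3492198/95381 3940917/14674 44272425/190762]

step 0: x' = [-726/229, -1354/229, -825/229], P' = [5225/229 2153/229 -3108/229; 2153/229 6036/229 3831/229; -3108/229 3831/229 7023/229]
step 1: x' = [134356/95381, 309735/14674, 3822309/190762], P' = [1087124/95381 350646/7337 3492198/95381; 350646/7337 4643565/14674 3940917/14674; 3492198/95381 3940917/14674 44272425/190762]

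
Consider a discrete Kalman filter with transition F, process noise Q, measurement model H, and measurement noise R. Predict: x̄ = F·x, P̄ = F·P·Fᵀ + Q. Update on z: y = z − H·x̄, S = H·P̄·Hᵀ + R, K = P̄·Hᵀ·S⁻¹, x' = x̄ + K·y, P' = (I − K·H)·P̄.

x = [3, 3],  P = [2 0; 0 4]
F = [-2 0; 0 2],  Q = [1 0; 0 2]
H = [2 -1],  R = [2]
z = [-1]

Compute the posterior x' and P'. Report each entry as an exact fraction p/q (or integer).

x̄ = F·x = [-6, 6]
P̄ = F·P·Fᵀ + Q = [9 0; 0 18]
y = z − H·x̄ = [17]
S = H·P̄·Hᵀ + R = [56]
K = P̄·Hᵀ·S⁻¹ = [9/28; -9/28]
x' = x̄ + K·y = [-15/28, 15/28]
P' = (I − K·H)·P̄ = [45/14 81/14; 81/14 171/14]

x' = [-15/28, 15/28]
P' = [45/14 81/14; 81/14 171/14]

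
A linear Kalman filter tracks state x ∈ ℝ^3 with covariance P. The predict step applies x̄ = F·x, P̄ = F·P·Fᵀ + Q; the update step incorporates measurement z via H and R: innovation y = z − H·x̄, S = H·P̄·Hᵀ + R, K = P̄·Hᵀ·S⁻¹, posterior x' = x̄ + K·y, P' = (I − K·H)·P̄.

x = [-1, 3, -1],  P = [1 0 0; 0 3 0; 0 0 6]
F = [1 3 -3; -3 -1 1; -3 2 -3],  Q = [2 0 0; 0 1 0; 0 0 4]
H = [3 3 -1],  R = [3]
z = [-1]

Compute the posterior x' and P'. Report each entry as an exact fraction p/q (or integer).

x̄ = F·x = [11, -1, 12]
P̄ = F·P·Fᵀ + Q = [84 -30 69; -30 19 -15; 69 -15 79]
y = z − H·x̄ = [-19]
S = H·P̄·Hᵀ + R = [145]
K = P̄·Hᵀ·S⁻¹ = [93/145; -18/145; 83/145]
x' = x̄ + K·y = [-172/145, 197/145, 163/145]
P' = (I − K·H)·P̄ = [3531/145 -2676/145 2286/145; -2676/145 2431/145 -681/145; 2286/145 -681/145 4566/145]

x' = [-172/145, 197/145, 163/145]
P' = [3531/145 -2676/145 2286/145; -2676/145 2431/145 -681/145; 2286/145 -681/145 4566/145]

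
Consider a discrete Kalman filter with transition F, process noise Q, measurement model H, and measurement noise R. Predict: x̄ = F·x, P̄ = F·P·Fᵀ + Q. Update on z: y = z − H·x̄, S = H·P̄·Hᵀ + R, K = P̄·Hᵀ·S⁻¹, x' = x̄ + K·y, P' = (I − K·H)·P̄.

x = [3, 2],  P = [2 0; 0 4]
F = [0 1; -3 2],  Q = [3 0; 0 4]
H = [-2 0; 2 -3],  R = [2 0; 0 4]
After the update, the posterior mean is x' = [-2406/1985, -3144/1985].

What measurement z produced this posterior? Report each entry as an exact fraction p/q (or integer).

x̄ = F·x = [2, -5]
P̄ = F·P·Fᵀ + Q = [7 8; 8 38]
S = H·P̄·Hᵀ + R = [30 20; 20 278]
K = P̄·Hᵀ·S⁻¹ = [-923/1985 -1/397; -622/1985 -131/397]
x' − x̄ = [-6376/1985, 6781/1985] = K·y
y = (KᵀK)⁻¹·Kᵀ·(x' − x̄) = [7, -17]
z = y + H·x̄ = [7, -17] + [-4, 19] = [3, 2]

z = [3, 2]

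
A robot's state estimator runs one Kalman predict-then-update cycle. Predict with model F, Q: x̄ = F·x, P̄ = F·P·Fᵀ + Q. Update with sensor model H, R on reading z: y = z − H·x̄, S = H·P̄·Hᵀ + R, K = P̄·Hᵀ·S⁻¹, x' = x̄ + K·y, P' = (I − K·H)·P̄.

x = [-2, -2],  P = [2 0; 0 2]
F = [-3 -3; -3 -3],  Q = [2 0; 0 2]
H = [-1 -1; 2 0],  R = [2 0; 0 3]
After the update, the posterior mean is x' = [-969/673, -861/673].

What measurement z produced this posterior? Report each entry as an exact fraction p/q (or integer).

x̄ = F·x = [12, 12]
P̄ = F·P·Fᵀ + Q = [38 36; 36 38]
S = H·P̄·Hᵀ + R = [150 -148; -148 155]
K = P̄·Hᵀ·S⁻¹ = [-111/673 224/673; -407/673 -76/673]
x' − x̄ = [-9045/673, -8937/673] = K·y
y = (KᵀK)⁻¹·Kᵀ·(x' − x̄) = [27, -27]
z = y + H·x̄ = [27, -27] + [-24, 24] = [3, -3]

z = [3, -3]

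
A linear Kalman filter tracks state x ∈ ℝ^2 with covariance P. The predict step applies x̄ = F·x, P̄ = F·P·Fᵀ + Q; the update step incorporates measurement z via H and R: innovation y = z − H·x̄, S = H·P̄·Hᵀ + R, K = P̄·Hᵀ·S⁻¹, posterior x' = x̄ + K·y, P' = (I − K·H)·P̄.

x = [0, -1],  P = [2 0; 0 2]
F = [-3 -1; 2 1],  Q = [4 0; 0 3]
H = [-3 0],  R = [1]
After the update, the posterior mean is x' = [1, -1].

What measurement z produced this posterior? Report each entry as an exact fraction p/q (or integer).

z = [-3]

x̄ = F·x = [1, -1]
P̄ = F·P·Fᵀ + Q = [24 -14; -14 13]
S = H·P̄·Hᵀ + R = [217]
K = P̄·Hᵀ·S⁻¹ = [-72/217; 6/31]
x' − x̄ = [0, 0] = K·y
y = (KᵀK)⁻¹·Kᵀ·(x' − x̄) = [0]
z = y + H·x̄ = [0] + [-3] = [-3]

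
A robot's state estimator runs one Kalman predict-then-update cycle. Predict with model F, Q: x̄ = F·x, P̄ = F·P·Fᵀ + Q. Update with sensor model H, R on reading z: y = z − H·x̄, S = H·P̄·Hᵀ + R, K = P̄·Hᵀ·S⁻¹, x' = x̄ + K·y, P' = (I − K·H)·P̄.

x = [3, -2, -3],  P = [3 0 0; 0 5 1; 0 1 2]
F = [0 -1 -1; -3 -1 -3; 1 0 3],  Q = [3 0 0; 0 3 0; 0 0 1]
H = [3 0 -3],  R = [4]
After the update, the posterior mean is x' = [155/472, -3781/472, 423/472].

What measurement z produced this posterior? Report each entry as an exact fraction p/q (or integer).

x̄ = F·x = [5, 2, -6]
P̄ = F·P·Fᵀ + Q = [12 15 -9; 15 59 -30; -9 -30 22]
S = H·P̄·Hᵀ + R = [472]
K = P̄·Hᵀ·S⁻¹ = [63/472; 135/472; -93/472]
x' − x̄ = [-2205/472, -4725/472, 3255/472] = K·y
y = (KᵀK)⁻¹·Kᵀ·(x' − x̄) = [-35]
z = y + H·x̄ = [-35] + [33] = [-2]

z = [-2]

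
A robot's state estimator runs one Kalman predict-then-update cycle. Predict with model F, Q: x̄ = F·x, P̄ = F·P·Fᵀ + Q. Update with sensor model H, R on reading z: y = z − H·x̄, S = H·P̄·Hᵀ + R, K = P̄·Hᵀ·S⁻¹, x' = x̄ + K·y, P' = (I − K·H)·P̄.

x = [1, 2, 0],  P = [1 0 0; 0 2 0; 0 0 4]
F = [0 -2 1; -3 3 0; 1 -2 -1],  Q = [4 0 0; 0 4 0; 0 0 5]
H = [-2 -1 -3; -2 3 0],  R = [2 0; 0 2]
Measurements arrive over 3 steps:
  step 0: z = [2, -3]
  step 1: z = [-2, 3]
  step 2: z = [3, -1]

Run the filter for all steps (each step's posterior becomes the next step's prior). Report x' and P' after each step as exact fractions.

step 0: x̄ = F·x = [-4, 3, -3]
step 0: P̄ = F·P·Fᵀ + Q = [16 -12 4; -12 31 -15; 4 -15 18]
step 0: y = z − H·x̄ = [-12, -20]
step 0: S = H·P̄·Hᵀ + R = [169 178; 178 489]
step 0: K = P̄·Hᵀ·S⁻¹ = [-3544/50957 -5796/50957; -2244/50957 13009/50957; -13549/50957 -591/50957]
step 0: x' = x̄ + K·y = [-45380/50957, -80381/50957, 21537/50957]
step 0: P' = (I − K·H)·P̄ = [307776/50957 201320/50957 -269928/50957; 201320/50957 142886/50957 -180346/50957; -269928/50957 -180346/50957 249100/50957]
step 1: x̄ = F·x = [182299/50957, -105003/50957, 93845/50957]
step 1: P̄ = F·P·Fᵀ + Q = [1745856/50957 619350/50957 -350124/50957; 619350/50957 636026/50957 -237510/50957; -350124/50957 -237510/50957 396397/50957]
step 1: y = z − H·x̄ = [439216/50957, 832478/50957]
step 1: S = H·P̄·Hᵀ + R = [8139789/50957 2634792/50957; 2634792/50957 5377372/50957]
step 1: K = P̄·Hᵀ·S⁻¹ = [-19876414/60228141 -5705663/40152094; -39313696/180684423 27836347/120456282; -719391/20076047 613263/40152094]
step 1: x' = x̄ + K·y = [-95674148/60228141, -29041958/180684423, 35781788/20076047]
step 1: P' = (I − K·H)·P̄ = [198418487/20076047 391131311/60228141 -171321045/20076047; 391131311/60228141 810098969/180684423 -114009609/20076047; -171321045/20076047 -114009609/20076047 152696827/20076047]
step 2: x̄ = F·x = [380120008/180684423, 257980486/60228141, -550974620/180684423]
step 2: P̄ = F·P·Fᵀ + Q = [9441750935/180684423 1242392852/60228141 -2022552838/180684423; 1242392852/60228141 329381674/20076047 -401585446/60228141; -2022552838/180684423 -401585446/60228141 1589712971/180684423]
step 2: y = z − H·x̄ = [423310883/180684423, -1742268781/180684423]
step 2: S = H·P̄·Hᵀ + R = [38809766531/180684423 12672474332/180684423; 12672474332/180684423 20082145508/180684423]
step 2: K = P̄·Hᵀ·S⁻¹ = [-324621791246/856177531297 -247034271393/1712355062594; -214302448442/856177531297 393158917759/1712355062594; 5803190797/856177531297 29412383565/1712355062594]
step 2: x' = x̄ + K·y = [103800230541/39822210758, 59057220009/39822210758, -127396131487/39822210758]
step 2: P' = (I − K·H)·P̄ = [9753274616550/856177531297 6419838320569/856177531297 -8425714657059/856177531297; 6419838320569/856177531297 4410945186299/856177531297 -5607338976851/856177531297; -8425714657059/856177531297 -5607338976851/856177531297 7482387303125/856177531297]

step 0: x' = [-45380/50957, -80381/50957, 21537/50957], P' = [307776/50957 201320/50957 -269928/50957; 201320/50957 142886/50957 -180346/50957; -269928/50957 -180346/50957 249100/50957]
step 1: x' = [-95674148/60228141, -29041958/180684423, 35781788/20076047], P' = [198418487/20076047 391131311/60228141 -171321045/20076047; 391131311/60228141 810098969/180684423 -114009609/20076047; -171321045/20076047 -114009609/20076047 152696827/20076047]
step 2: x' = [103800230541/39822210758, 59057220009/39822210758, -127396131487/39822210758], P' = [9753274616550/856177531297 6419838320569/856177531297 -8425714657059/856177531297; 6419838320569/856177531297 4410945186299/856177531297 -5607338976851/856177531297; -8425714657059/856177531297 -5607338976851/856177531297 7482387303125/856177531297]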